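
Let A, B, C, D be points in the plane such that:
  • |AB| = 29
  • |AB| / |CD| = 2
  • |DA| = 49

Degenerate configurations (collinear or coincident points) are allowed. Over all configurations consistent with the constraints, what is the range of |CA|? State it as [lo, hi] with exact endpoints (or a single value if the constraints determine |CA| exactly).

|AB| ∈ {29}
|AD| ∈ {49}
|CD| ∈ {29/2}
|BD| ∈ [20, 78]
|AC| ∈ [69/2, 127/2]
|BC| ∈ [11/2, 185/2]

|CA| ∈ [69/2, 127/2]  (≈ [34.5000, 63.5000])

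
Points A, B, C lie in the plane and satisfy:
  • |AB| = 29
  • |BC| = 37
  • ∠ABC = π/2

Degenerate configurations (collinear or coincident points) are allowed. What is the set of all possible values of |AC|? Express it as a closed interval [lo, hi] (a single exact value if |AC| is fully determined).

|AC| = √(2210)  (≈ 47.0106)

|AB| ∈ {29}
|BC| ∈ {37}
|AC| ∈ {√(2210)}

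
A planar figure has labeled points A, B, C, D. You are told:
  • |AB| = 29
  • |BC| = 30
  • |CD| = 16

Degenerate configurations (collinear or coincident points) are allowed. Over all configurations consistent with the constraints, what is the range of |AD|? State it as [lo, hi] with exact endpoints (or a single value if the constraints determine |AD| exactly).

|AD| ∈ [0, 75]  (≈ [0.0000, 75.0000])

|AB| ∈ {29}
|BC| ∈ {30}
|CD| ∈ {16}
|AC| ∈ [1, 59]
|BD| ∈ [14, 46]
|AD| ∈ [0, 75]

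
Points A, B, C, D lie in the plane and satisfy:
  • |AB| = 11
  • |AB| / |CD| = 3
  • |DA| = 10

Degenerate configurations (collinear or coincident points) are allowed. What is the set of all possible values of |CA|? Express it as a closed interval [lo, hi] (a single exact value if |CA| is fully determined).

|CA| ∈ [19/3, 41/3]  (≈ [6.3333, 13.6667])

|AB| ∈ {11}
|AD| ∈ {10}
|CD| ∈ {11/3}
|BD| ∈ [1, 21]
|AC| ∈ [19/3, 41/3]
|BC| ∈ [0, 74/3]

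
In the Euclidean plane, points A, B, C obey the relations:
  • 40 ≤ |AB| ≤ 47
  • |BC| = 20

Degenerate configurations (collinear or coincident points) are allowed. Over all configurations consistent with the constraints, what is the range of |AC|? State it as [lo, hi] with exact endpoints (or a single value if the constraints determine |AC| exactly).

|AC| ∈ [20, 67]  (≈ [20.0000, 67.0000])

|AB| ∈ [40, 47]
|BC| ∈ {20}
|AC| ∈ [20, 67]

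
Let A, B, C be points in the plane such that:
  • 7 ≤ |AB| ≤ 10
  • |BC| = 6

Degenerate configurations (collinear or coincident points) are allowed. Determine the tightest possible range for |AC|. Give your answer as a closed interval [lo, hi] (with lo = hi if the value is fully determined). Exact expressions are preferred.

|AB| ∈ [7, 10]
|BC| ∈ {6}
|AC| ∈ [1, 16]

|AC| ∈ [1, 16]  (≈ [1.0000, 16.0000])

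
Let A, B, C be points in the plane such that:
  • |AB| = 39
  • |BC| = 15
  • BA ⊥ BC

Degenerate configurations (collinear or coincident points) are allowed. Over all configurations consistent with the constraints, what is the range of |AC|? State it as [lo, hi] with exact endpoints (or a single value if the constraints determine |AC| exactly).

|AB| ∈ {39}
|BC| ∈ {15}
|AC| ∈ {3·√(194)}

|AC| = 3·√(194)  (≈ 41.7852)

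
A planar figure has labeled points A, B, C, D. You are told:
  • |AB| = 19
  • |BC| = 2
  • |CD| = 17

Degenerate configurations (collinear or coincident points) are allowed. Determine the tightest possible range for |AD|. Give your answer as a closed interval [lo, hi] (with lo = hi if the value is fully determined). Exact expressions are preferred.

|AD| ∈ [0, 38]  (≈ [0.0000, 38.0000])

|AB| ∈ {19}
|BC| ∈ {2}
|CD| ∈ {17}
|AC| ∈ [17, 21]
|BD| ∈ [15, 19]
|AD| ∈ [0, 38]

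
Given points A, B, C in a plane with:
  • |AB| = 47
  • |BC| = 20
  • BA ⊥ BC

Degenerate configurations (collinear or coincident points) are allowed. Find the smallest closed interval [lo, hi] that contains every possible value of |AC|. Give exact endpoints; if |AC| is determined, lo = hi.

|AC| = √(2609)  (≈ 51.0784)

|AB| ∈ {47}
|BC| ∈ {20}
|AC| ∈ {√(2609)}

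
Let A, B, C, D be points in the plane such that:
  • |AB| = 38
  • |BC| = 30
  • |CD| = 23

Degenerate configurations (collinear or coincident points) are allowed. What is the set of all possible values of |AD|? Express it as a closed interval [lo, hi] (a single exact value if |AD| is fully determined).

|AB| ∈ {38}
|BC| ∈ {30}
|CD| ∈ {23}
|AC| ∈ [8, 68]
|BD| ∈ [7, 53]
|AD| ∈ [0, 91]

|AD| ∈ [0, 91]  (≈ [0.0000, 91.0000])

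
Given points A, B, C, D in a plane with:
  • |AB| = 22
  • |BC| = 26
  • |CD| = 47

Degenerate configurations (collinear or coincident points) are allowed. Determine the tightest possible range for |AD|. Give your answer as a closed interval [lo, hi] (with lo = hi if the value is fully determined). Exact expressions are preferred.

|AD| ∈ [0, 95]  (≈ [0.0000, 95.0000])

|AB| ∈ {22}
|BC| ∈ {26}
|CD| ∈ {47}
|AC| ∈ [4, 48]
|BD| ∈ [21, 73]
|AD| ∈ [0, 95]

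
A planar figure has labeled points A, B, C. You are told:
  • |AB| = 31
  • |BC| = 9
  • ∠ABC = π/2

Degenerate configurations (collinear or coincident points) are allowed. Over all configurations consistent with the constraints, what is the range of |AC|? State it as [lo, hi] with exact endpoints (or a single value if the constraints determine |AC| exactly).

|AC| = √(1042)  (≈ 32.2800)

|AB| ∈ {31}
|BC| ∈ {9}
|AC| ∈ {√(1042)}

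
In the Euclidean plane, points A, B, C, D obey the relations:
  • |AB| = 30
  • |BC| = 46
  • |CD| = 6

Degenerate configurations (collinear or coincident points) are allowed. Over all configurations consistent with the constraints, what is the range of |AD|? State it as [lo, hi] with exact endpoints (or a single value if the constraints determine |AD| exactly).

|AB| ∈ {30}
|BC| ∈ {46}
|CD| ∈ {6}
|AC| ∈ [16, 76]
|BD| ∈ [40, 52]
|AD| ∈ [10, 82]

|AD| ∈ [10, 82]  (≈ [10.0000, 82.0000])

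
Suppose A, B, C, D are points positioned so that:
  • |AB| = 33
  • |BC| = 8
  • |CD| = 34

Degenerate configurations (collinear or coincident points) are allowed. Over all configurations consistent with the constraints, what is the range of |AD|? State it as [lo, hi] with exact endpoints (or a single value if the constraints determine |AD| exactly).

|AD| ∈ [0, 75]  (≈ [0.0000, 75.0000])

|AB| ∈ {33}
|BC| ∈ {8}
|CD| ∈ {34}
|AC| ∈ [25, 41]
|BD| ∈ [26, 42]
|AD| ∈ [0, 75]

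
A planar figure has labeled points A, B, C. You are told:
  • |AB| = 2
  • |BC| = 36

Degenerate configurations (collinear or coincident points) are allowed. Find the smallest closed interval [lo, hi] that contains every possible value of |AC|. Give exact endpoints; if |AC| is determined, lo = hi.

|AB| ∈ {2}
|BC| ∈ {36}
|AC| ∈ [34, 38]

|AC| ∈ [34, 38]  (≈ [34.0000, 38.0000])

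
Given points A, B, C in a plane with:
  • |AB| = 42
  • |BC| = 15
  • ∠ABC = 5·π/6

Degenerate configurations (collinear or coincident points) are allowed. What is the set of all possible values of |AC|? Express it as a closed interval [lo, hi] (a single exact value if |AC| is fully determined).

|AC| = 3·√(70·√(3) + 221)  (≈ 55.4995)

|AB| ∈ {42}
|BC| ∈ {15}
|AC| ∈ {3·√(70·√(3) + 221)}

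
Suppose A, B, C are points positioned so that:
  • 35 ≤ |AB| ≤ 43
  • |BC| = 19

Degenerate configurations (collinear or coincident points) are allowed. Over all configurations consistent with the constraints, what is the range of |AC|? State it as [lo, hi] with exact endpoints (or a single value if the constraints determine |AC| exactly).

|AB| ∈ [35, 43]
|BC| ∈ {19}
|AC| ∈ [16, 62]

|AC| ∈ [16, 62]  (≈ [16.0000, 62.0000])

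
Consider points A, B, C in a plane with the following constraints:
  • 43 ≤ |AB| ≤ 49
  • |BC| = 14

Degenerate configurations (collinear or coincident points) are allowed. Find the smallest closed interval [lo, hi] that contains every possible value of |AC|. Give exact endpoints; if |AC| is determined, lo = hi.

|AB| ∈ [43, 49]
|BC| ∈ {14}
|AC| ∈ [29, 63]

|AC| ∈ [29, 63]  (≈ [29.0000, 63.0000])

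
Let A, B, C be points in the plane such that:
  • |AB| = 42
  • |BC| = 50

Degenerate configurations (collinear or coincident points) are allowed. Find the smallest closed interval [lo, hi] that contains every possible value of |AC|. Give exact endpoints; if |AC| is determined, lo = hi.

|AC| ∈ [8, 92]  (≈ [8.0000, 92.0000])

|AB| ∈ {42}
|BC| ∈ {50}
|AC| ∈ [8, 92]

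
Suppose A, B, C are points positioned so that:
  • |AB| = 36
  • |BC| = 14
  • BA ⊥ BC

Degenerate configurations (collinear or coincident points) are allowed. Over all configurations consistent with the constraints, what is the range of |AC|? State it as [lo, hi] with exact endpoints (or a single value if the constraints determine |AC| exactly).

|AC| = 2·√(373)  (≈ 38.6264)

|AB| ∈ {36}
|BC| ∈ {14}
|AC| ∈ {2·√(373)}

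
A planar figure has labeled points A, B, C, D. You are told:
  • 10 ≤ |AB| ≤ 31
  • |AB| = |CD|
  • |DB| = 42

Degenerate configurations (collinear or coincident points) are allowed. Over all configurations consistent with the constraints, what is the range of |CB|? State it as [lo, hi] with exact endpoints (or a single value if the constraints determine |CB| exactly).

|AB| ∈ [10, 31]
|BD| ∈ {42}
|CD| ∈ [10, 31]
|AD| ∈ [11, 73]
|BC| ∈ [11, 73]
|AC| ∈ [0, 104]

|CB| ∈ [11, 73]  (≈ [11.0000, 73.0000])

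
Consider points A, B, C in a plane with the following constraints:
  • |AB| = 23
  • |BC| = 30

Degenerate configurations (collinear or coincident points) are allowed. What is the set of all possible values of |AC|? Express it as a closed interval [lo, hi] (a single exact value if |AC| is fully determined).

|AC| ∈ [7, 53]  (≈ [7.0000, 53.0000])

|AB| ∈ {23}
|BC| ∈ {30}
|AC| ∈ [7, 53]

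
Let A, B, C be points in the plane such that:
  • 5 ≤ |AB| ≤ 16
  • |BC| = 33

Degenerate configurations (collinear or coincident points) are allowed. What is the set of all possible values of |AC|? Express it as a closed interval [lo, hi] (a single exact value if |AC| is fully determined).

|AB| ∈ [5, 16]
|BC| ∈ {33}
|AC| ∈ [17, 49]

|AC| ∈ [17, 49]  (≈ [17.0000, 49.0000])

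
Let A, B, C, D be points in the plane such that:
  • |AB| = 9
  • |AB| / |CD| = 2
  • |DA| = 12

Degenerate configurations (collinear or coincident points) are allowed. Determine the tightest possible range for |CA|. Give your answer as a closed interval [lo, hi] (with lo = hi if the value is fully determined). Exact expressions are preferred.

|AB| ∈ {9}
|AD| ∈ {12}
|CD| ∈ {9/2}
|BD| ∈ [3, 21]
|AC| ∈ [15/2, 33/2]
|BC| ∈ [0, 51/2]

|CA| ∈ [15/2, 33/2]  (≈ [7.5000, 16.5000])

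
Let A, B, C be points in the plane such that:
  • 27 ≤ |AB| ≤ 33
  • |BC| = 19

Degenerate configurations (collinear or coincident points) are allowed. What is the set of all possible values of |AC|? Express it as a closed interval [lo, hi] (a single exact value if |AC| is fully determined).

|AB| ∈ [27, 33]
|BC| ∈ {19}
|AC| ∈ [8, 52]

|AC| ∈ [8, 52]  (≈ [8.0000, 52.0000])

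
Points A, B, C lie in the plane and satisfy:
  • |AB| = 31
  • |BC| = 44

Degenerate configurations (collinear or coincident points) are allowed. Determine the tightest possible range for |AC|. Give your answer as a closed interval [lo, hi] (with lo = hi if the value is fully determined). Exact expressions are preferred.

|AC| ∈ [13, 75]  (≈ [13.0000, 75.0000])

|AB| ∈ {31}
|BC| ∈ {44}
|AC| ∈ [13, 75]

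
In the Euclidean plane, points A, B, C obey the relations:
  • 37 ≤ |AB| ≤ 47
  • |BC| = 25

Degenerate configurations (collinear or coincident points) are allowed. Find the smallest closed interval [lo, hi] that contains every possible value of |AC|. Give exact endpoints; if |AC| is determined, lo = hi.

|AC| ∈ [12, 72]  (≈ [12.0000, 72.0000])

|AB| ∈ [37, 47]
|BC| ∈ {25}
|AC| ∈ [12, 72]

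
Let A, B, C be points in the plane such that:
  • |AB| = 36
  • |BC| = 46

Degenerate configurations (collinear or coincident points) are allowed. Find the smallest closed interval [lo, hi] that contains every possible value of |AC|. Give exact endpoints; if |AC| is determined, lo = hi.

|AC| ∈ [10, 82]  (≈ [10.0000, 82.0000])

|AB| ∈ {36}
|BC| ∈ {46}
|AC| ∈ [10, 82]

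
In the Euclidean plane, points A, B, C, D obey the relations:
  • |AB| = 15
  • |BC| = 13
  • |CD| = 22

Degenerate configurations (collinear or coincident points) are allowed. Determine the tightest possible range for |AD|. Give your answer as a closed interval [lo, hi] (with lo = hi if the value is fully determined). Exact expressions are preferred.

|AD| ∈ [0, 50]  (≈ [0.0000, 50.0000])

|AB| ∈ {15}
|BC| ∈ {13}
|CD| ∈ {22}
|AC| ∈ [2, 28]
|BD| ∈ [9, 35]
|AD| ∈ [0, 50]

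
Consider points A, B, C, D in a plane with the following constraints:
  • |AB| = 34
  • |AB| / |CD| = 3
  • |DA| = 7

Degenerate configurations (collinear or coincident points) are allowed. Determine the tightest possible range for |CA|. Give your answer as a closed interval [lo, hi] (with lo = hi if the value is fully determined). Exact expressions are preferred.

|AB| ∈ {34}
|AD| ∈ {7}
|CD| ∈ {34/3}
|BD| ∈ [27, 41]
|AC| ∈ [13/3, 55/3]
|BC| ∈ [47/3, 157/3]

|CA| ∈ [13/3, 55/3]  (≈ [4.3333, 18.3333])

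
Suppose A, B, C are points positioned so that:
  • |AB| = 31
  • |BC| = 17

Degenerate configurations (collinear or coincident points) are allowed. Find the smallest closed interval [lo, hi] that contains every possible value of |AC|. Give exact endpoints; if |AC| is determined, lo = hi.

|AC| ∈ [14, 48]  (≈ [14.0000, 48.0000])

|AB| ∈ {31}
|BC| ∈ {17}
|AC| ∈ [14, 48]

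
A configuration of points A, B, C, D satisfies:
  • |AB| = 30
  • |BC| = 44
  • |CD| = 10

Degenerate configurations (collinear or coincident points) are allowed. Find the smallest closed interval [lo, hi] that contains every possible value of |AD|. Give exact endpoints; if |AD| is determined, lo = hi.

|AB| ∈ {30}
|BC| ∈ {44}
|CD| ∈ {10}
|AC| ∈ [14, 74]
|BD| ∈ [34, 54]
|AD| ∈ [4, 84]

|AD| ∈ [4, 84]  (≈ [4.0000, 84.0000])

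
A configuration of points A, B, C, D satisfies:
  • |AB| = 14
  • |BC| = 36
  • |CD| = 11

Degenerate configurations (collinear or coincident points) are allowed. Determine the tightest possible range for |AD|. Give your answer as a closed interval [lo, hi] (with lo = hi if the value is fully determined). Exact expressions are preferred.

|AD| ∈ [11, 61]  (≈ [11.0000, 61.0000])

|AB| ∈ {14}
|BC| ∈ {36}
|CD| ∈ {11}
|AC| ∈ [22, 50]
|BD| ∈ [25, 47]
|AD| ∈ [11, 61]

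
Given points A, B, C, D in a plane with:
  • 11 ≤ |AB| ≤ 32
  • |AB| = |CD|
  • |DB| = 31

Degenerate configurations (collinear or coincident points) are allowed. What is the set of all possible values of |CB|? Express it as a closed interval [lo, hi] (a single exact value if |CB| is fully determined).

|AB| ∈ [11, 32]
|BD| ∈ {31}
|CD| ∈ [11, 32]
|AD| ∈ [0, 63]
|BC| ∈ [0, 63]
|AC| ∈ [0, 95]

|CB| ∈ [0, 63]  (≈ [0.0000, 63.0000])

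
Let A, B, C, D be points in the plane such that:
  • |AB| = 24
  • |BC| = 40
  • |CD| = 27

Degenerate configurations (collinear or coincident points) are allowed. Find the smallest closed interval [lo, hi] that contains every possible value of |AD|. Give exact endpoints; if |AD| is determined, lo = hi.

|AB| ∈ {24}
|BC| ∈ {40}
|CD| ∈ {27}
|AC| ∈ [16, 64]
|BD| ∈ [13, 67]
|AD| ∈ [0, 91]

|AD| ∈ [0, 91]  (≈ [0.0000, 91.0000])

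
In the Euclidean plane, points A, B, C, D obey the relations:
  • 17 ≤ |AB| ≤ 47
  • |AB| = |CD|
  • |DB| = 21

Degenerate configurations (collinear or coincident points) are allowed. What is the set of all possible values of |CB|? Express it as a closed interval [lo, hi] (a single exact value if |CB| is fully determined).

|AB| ∈ [17, 47]
|BD| ∈ {21}
|CD| ∈ [17, 47]
|AD| ∈ [0, 68]
|BC| ∈ [0, 68]
|AC| ∈ [0, 115]

|CB| ∈ [0, 68]  (≈ [0.0000, 68.0000])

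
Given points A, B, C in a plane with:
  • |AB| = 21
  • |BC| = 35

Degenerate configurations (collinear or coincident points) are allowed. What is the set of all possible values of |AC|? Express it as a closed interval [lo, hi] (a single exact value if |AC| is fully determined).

|AC| ∈ [14, 56]  (≈ [14.0000, 56.0000])

|AB| ∈ {21}
|BC| ∈ {35}
|AC| ∈ [14, 56]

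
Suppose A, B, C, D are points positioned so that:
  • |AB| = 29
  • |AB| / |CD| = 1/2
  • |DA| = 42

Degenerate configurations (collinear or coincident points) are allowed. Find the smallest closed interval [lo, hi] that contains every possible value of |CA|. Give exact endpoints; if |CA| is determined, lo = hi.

|AB| ∈ {29}
|AD| ∈ {42}
|CD| ∈ {58}
|BD| ∈ [13, 71]
|AC| ∈ [16, 100]
|BC| ∈ [0, 129]

|CA| ∈ [16, 100]  (≈ [16.0000, 100.0000])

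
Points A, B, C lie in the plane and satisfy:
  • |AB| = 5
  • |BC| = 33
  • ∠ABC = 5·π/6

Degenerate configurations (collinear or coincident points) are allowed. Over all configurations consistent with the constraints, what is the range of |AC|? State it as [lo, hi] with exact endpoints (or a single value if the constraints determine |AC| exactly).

|AB| ∈ {5}
|BC| ∈ {33}
|AC| ∈ {√(165·√(3) + 1114)}

|AC| = √(165·√(3) + 1114)  (≈ 37.4137)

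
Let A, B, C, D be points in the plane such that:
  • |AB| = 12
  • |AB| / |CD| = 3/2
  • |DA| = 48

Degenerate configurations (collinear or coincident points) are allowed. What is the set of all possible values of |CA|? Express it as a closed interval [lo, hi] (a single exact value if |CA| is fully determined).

|CA| ∈ [40, 56]  (≈ [40.0000, 56.0000])

|AB| ∈ {12}
|AD| ∈ {48}
|CD| ∈ {8}
|BD| ∈ [36, 60]
|AC| ∈ [40, 56]
|BC| ∈ [28, 68]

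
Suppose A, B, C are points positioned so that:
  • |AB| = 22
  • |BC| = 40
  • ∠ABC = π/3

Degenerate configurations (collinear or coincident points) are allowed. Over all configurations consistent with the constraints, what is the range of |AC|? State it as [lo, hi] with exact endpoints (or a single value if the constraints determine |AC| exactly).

|AC| = 2·√(301)  (≈ 34.6987)

|AB| ∈ {22}
|BC| ∈ {40}
|AC| ∈ {2·√(301)}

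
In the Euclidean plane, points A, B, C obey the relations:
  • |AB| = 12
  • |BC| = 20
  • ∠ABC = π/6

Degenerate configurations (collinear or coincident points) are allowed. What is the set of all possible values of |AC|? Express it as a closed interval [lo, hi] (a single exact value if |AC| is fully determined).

|AC| = 4·√(34 - 15·√(3))  (≈ 11.3273)

|AB| ∈ {12}
|BC| ∈ {20}
|AC| ∈ {4·√(34 - 15·√(3))}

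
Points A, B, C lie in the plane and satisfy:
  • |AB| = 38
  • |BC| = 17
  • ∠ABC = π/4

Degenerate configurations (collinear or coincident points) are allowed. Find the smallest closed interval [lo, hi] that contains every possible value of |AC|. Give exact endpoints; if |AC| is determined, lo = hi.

|AC| = √(1733 - 646·√(2))  (≈ 28.6255)

|AB| ∈ {38}
|BC| ∈ {17}
|AC| ∈ {√(1733 - 646·√(2))}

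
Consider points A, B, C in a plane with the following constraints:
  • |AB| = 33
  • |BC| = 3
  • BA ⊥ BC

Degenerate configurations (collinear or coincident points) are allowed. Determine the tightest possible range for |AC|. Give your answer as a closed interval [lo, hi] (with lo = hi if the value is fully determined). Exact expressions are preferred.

|AC| = 3·√(122)  (≈ 33.1361)

|AB| ∈ {33}
|BC| ∈ {3}
|AC| ∈ {3·√(122)}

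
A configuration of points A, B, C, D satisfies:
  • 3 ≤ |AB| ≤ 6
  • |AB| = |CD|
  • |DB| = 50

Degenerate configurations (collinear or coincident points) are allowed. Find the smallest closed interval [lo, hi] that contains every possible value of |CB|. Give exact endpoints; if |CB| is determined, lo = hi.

|AB| ∈ [3, 6]
|BD| ∈ {50}
|CD| ∈ [3, 6]
|AD| ∈ [44, 56]
|BC| ∈ [44, 56]
|AC| ∈ [38, 62]

|CB| ∈ [44, 56]  (≈ [44.0000, 56.0000])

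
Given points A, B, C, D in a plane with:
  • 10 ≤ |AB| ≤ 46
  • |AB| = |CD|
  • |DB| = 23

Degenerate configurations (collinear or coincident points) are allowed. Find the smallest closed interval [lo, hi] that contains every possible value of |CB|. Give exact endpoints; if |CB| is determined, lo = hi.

|AB| ∈ [10, 46]
|BD| ∈ {23}
|CD| ∈ [10, 46]
|AD| ∈ [0, 69]
|BC| ∈ [0, 69]
|AC| ∈ [0, 115]

|CB| ∈ [0, 69]  (≈ [0.0000, 69.0000])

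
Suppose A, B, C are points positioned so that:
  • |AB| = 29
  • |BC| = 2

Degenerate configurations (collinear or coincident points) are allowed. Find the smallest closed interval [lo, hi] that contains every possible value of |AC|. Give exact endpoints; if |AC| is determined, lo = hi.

|AC| ∈ [27, 31]  (≈ [27.0000, 31.0000])

|AB| ∈ {29}
|BC| ∈ {2}
|AC| ∈ [27, 31]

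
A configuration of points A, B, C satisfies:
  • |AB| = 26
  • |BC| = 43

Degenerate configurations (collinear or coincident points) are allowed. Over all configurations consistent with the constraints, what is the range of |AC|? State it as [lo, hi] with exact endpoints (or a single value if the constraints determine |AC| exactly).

|AC| ∈ [17, 69]  (≈ [17.0000, 69.0000])

|AB| ∈ {26}
|BC| ∈ {43}
|AC| ∈ [17, 69]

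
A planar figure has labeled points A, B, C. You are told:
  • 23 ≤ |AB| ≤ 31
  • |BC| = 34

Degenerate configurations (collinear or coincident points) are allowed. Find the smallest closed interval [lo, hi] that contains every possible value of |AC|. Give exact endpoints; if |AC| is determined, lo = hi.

|AC| ∈ [3, 65]  (≈ [3.0000, 65.0000])

|AB| ∈ [23, 31]
|BC| ∈ {34}
|AC| ∈ [3, 65]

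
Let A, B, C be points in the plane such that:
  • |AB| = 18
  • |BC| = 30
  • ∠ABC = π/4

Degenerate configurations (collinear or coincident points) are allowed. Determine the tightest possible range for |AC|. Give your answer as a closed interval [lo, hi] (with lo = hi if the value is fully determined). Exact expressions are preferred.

|AC| = 6·√(34 - 15·√(2))  (≈ 21.4552)

|AB| ∈ {18}
|BC| ∈ {30}
|AC| ∈ {6·√(34 - 15·√(2))}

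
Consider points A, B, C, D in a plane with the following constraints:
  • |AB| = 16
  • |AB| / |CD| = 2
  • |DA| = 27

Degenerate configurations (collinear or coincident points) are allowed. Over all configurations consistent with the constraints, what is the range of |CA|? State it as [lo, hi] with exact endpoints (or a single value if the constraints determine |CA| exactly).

|CA| ∈ [19, 35]  (≈ [19.0000, 35.0000])

|AB| ∈ {16}
|AD| ∈ {27}
|CD| ∈ {8}
|BD| ∈ [11, 43]
|AC| ∈ [19, 35]
|BC| ∈ [3, 51]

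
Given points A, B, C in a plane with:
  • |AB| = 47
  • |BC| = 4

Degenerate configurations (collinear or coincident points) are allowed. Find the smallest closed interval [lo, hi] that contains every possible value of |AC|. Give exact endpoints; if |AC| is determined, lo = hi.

|AC| ∈ [43, 51]  (≈ [43.0000, 51.0000])

|AB| ∈ {47}
|BC| ∈ {4}
|AC| ∈ [43, 51]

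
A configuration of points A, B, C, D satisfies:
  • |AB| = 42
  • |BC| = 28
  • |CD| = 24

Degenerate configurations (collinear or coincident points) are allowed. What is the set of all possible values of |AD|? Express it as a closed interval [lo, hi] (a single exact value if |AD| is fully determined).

|AB| ∈ {42}
|BC| ∈ {28}
|CD| ∈ {24}
|AC| ∈ [14, 70]
|BD| ∈ [4, 52]
|AD| ∈ [0, 94]

|AD| ∈ [0, 94]  (≈ [0.0000, 94.0000])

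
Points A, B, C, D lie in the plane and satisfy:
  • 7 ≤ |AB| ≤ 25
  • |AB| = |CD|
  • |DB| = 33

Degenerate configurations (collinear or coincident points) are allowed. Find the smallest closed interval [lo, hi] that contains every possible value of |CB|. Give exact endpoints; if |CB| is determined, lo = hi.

|AB| ∈ [7, 25]
|BD| ∈ {33}
|CD| ∈ [7, 25]
|AD| ∈ [8, 58]
|BC| ∈ [8, 58]
|AC| ∈ [0, 83]

|CB| ∈ [8, 58]  (≈ [8.0000, 58.0000])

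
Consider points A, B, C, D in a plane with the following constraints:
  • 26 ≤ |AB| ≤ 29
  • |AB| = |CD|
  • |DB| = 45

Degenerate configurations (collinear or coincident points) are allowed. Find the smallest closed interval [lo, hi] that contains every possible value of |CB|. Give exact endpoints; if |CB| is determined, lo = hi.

|CB| ∈ [16, 74]  (≈ [16.0000, 74.0000])

|AB| ∈ [26, 29]
|BD| ∈ {45}
|CD| ∈ [26, 29]
|AD| ∈ [16, 74]
|BC| ∈ [16, 74]
|AC| ∈ [0, 103]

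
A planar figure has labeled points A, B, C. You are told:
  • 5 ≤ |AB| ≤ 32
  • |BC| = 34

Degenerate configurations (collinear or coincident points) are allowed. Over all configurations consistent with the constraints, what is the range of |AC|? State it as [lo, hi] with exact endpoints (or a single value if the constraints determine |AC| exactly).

|AB| ∈ [5, 32]
|BC| ∈ {34}
|AC| ∈ [2, 66]

|AC| ∈ [2, 66]  (≈ [2.0000, 66.0000])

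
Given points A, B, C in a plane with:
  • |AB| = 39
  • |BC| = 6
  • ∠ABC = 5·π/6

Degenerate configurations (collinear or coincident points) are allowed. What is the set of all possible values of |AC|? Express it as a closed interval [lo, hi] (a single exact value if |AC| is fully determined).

|AC| = 3·√(26·√(3) + 173)  (≈ 44.2979)

|AB| ∈ {39}
|BC| ∈ {6}
|AC| ∈ {3·√(26·√(3) + 173)}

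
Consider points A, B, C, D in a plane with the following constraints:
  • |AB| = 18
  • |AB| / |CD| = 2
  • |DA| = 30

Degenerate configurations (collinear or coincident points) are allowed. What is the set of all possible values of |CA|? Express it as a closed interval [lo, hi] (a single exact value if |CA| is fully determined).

|CA| ∈ [21, 39]  (≈ [21.0000, 39.0000])

|AB| ∈ {18}
|AD| ∈ {30}
|CD| ∈ {9}
|BD| ∈ [12, 48]
|AC| ∈ [21, 39]
|BC| ∈ [3, 57]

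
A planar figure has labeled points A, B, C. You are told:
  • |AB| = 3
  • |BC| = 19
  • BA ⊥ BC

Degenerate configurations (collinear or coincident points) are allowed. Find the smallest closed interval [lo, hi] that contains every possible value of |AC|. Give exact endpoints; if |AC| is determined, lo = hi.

|AB| ∈ {3}
|BC| ∈ {19}
|AC| ∈ {√(370)}

|AC| = √(370)  (≈ 19.2354)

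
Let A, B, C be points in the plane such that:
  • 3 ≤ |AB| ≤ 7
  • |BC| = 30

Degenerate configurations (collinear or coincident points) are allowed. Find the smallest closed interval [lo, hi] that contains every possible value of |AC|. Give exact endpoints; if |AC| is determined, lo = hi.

|AB| ∈ [3, 7]
|BC| ∈ {30}
|AC| ∈ [23, 37]

|AC| ∈ [23, 37]  (≈ [23.0000, 37.0000])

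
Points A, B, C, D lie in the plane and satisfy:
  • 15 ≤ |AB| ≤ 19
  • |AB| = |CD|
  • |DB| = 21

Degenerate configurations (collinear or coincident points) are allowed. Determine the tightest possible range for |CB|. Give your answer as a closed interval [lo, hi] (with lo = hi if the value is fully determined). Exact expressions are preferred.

|CB| ∈ [2, 40]  (≈ [2.0000, 40.0000])

|AB| ∈ [15, 19]
|BD| ∈ {21}
|CD| ∈ [15, 19]
|AD| ∈ [2, 40]
|BC| ∈ [2, 40]
|AC| ∈ [0, 59]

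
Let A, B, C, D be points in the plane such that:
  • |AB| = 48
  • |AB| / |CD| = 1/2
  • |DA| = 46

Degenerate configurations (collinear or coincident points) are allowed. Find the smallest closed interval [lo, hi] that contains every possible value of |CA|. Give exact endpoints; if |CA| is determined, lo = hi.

|AB| ∈ {48}
|AD| ∈ {46}
|CD| ∈ {96}
|BD| ∈ [2, 94]
|AC| ∈ [50, 142]
|BC| ∈ [2, 190]

|CA| ∈ [50, 142]  (≈ [50.0000, 142.0000])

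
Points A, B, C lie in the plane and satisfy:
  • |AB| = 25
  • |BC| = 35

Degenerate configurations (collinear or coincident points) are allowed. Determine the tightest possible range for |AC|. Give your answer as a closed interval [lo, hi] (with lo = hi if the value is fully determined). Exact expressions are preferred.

|AC| ∈ [10, 60]  (≈ [10.0000, 60.0000])

|AB| ∈ {25}
|BC| ∈ {35}
|AC| ∈ [10, 60]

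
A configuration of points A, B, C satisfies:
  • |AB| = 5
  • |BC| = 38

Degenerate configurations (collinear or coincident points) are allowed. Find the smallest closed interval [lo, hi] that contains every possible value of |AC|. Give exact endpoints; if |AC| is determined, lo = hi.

|AB| ∈ {5}
|BC| ∈ {38}
|AC| ∈ [33, 43]

|AC| ∈ [33, 43]  (≈ [33.0000, 43.0000])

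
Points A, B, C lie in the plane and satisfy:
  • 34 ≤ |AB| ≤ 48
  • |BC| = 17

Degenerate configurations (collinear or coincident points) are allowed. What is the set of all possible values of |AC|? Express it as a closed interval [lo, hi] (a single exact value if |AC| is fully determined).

|AB| ∈ [34, 48]
|BC| ∈ {17}
|AC| ∈ [17, 65]

|AC| ∈ [17, 65]  (≈ [17.0000, 65.0000])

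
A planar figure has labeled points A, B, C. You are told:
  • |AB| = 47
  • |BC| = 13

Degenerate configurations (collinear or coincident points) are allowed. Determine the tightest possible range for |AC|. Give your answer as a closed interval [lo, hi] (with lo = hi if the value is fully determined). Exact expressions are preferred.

|AC| ∈ [34, 60]  (≈ [34.0000, 60.0000])

|AB| ∈ {47}
|BC| ∈ {13}
|AC| ∈ [34, 60]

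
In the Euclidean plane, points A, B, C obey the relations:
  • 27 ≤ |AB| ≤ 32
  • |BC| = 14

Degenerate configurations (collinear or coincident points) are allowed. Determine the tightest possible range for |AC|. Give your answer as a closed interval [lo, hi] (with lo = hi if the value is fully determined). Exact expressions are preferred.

|AB| ∈ [27, 32]
|BC| ∈ {14}
|AC| ∈ [13, 46]

|AC| ∈ [13, 46]  (≈ [13.0000, 46.0000])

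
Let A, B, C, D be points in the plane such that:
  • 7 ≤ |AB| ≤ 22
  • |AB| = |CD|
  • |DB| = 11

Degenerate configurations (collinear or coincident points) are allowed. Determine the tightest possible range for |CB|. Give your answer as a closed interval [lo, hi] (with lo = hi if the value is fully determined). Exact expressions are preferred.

|CB| ∈ [0, 33]  (≈ [0.0000, 33.0000])

|AB| ∈ [7, 22]
|BD| ∈ {11}
|CD| ∈ [7, 22]
|AD| ∈ [0, 33]
|BC| ∈ [0, 33]
|AC| ∈ [0, 55]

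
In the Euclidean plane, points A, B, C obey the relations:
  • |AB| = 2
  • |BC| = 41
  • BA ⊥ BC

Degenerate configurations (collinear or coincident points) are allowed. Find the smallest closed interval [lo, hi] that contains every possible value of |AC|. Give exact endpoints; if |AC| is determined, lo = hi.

|AC| = √(1685)  (≈ 41.0488)

|AB| ∈ {2}
|BC| ∈ {41}
|AC| ∈ {√(1685)}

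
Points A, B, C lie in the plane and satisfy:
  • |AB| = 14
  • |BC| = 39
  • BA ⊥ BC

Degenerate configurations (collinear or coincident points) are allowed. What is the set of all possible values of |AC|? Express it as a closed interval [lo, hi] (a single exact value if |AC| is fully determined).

|AB| ∈ {14}
|BC| ∈ {39}
|AC| ∈ {√(1717)}

|AC| = √(1717)  (≈ 41.4367)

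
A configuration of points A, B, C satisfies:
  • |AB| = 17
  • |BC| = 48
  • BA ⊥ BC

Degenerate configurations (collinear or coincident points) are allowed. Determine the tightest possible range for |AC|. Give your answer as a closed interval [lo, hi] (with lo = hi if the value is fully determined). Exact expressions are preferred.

|AC| = √(2593)  (≈ 50.9215)

|AB| ∈ {17}
|BC| ∈ {48}
|AC| ∈ {√(2593)}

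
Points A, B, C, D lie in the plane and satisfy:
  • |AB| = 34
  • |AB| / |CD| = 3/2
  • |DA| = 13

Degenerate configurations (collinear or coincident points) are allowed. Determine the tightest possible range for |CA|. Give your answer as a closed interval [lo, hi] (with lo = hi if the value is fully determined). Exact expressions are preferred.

|AB| ∈ {34}
|AD| ∈ {13}
|CD| ∈ {68/3}
|BD| ∈ [21, 47]
|AC| ∈ [29/3, 107/3]
|BC| ∈ [0, 209/3]

|CA| ∈ [29/3, 107/3]  (≈ [9.6667, 35.6667])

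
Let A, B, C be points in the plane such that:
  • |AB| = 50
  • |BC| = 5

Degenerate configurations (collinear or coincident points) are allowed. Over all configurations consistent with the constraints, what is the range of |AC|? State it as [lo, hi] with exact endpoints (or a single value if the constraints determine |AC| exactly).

|AC| ∈ [45, 55]  (≈ [45.0000, 55.0000])

|AB| ∈ {50}
|BC| ∈ {5}
|AC| ∈ [45, 55]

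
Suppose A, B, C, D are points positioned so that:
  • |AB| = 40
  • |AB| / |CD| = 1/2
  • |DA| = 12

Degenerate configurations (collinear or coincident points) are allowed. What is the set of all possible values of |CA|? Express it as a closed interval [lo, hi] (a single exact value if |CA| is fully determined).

|CA| ∈ [68, 92]  (≈ [68.0000, 92.0000])

|AB| ∈ {40}
|AD| ∈ {12}
|CD| ∈ {80}
|BD| ∈ [28, 52]
|AC| ∈ [68, 92]
|BC| ∈ [28, 132]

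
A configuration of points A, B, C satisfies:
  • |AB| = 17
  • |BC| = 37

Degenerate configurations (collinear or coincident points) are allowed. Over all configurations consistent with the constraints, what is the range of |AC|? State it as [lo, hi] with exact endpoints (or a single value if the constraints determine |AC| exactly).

|AC| ∈ [20, 54]  (≈ [20.0000, 54.0000])

|AB| ∈ {17}
|BC| ∈ {37}
|AC| ∈ [20, 54]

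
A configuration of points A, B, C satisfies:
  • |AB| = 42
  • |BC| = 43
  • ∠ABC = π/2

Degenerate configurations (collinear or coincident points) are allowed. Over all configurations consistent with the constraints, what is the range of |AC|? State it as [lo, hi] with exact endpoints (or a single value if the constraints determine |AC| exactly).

|AB| ∈ {42}
|BC| ∈ {43}
|AC| ∈ {√(3613)}

|AC| = √(3613)  (≈ 60.1082)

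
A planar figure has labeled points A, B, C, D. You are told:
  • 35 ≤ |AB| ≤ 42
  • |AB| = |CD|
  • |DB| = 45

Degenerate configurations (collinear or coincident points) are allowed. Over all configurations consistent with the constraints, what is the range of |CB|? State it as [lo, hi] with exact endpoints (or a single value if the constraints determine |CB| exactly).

|AB| ∈ [35, 42]
|BD| ∈ {45}
|CD| ∈ [35, 42]
|AD| ∈ [3, 87]
|BC| ∈ [3, 87]
|AC| ∈ [0, 129]

|CB| ∈ [3, 87]  (≈ [3.0000, 87.0000])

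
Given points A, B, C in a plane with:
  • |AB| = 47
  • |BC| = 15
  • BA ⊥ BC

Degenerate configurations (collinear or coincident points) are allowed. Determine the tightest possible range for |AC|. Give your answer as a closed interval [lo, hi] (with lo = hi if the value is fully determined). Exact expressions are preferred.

|AC| = √(2434)  (≈ 49.3356)

|AB| ∈ {47}
|BC| ∈ {15}
|AC| ∈ {√(2434)}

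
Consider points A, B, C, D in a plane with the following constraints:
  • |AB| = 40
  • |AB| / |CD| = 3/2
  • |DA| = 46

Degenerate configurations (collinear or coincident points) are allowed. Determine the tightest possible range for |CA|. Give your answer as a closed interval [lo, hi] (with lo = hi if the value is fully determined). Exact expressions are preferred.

|CA| ∈ [58/3, 218/3]  (≈ [19.3333, 72.6667])

|AB| ∈ {40}
|AD| ∈ {46}
|CD| ∈ {80/3}
|BD| ∈ [6, 86]
|AC| ∈ [58/3, 218/3]
|BC| ∈ [0, 338/3]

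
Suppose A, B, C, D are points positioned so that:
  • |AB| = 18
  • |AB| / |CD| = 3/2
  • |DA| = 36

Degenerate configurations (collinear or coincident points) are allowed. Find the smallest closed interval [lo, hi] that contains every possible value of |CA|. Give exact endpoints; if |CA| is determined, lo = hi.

|AB| ∈ {18}
|AD| ∈ {36}
|CD| ∈ {12}
|BD| ∈ [18, 54]
|AC| ∈ [24, 48]
|BC| ∈ [6, 66]

|CA| ∈ [24, 48]  (≈ [24.0000, 48.0000])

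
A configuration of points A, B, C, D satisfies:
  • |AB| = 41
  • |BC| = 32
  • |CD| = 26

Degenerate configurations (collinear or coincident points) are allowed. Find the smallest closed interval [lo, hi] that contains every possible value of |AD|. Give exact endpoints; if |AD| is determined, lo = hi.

|AD| ∈ [0, 99]  (≈ [0.0000, 99.0000])

|AB| ∈ {41}
|BC| ∈ {32}
|CD| ∈ {26}
|AC| ∈ [9, 73]
|BD| ∈ [6, 58]
|AD| ∈ [0, 99]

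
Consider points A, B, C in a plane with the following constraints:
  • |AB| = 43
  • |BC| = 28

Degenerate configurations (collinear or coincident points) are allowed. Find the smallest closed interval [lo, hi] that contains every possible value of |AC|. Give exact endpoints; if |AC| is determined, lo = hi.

|AB| ∈ {43}
|BC| ∈ {28}
|AC| ∈ [15, 71]

|AC| ∈ [15, 71]  (≈ [15.0000, 71.0000])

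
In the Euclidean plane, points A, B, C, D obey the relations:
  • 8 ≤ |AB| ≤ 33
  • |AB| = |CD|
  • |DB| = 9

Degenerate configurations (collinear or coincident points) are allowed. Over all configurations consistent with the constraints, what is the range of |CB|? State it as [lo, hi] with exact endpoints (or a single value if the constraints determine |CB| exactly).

|CB| ∈ [0, 42]  (≈ [0.0000, 42.0000])

|AB| ∈ [8, 33]
|BD| ∈ {9}
|CD| ∈ [8, 33]
|AD| ∈ [0, 42]
|BC| ∈ [0, 42]
|AC| ∈ [0, 75]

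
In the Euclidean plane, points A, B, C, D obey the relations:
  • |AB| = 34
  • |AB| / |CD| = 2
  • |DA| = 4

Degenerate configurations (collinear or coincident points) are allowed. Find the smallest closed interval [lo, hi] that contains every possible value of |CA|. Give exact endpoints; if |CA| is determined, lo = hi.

|CA| ∈ [13, 21]  (≈ [13.0000, 21.0000])

|AB| ∈ {34}
|AD| ∈ {4}
|CD| ∈ {17}
|BD| ∈ [30, 38]
|AC| ∈ [13, 21]
|BC| ∈ [13, 55]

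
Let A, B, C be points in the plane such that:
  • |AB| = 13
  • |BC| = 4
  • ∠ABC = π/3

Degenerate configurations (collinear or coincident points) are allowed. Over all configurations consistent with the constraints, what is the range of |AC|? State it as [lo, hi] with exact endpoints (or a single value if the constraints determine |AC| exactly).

|AC| = √(133)  (≈ 11.5326)

|AB| ∈ {13}
|BC| ∈ {4}
|AC| ∈ {√(133)}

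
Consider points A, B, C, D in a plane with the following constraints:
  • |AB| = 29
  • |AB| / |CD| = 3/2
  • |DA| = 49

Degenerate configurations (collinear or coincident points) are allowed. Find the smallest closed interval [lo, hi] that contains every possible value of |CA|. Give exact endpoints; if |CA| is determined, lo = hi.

|AB| ∈ {29}
|AD| ∈ {49}
|CD| ∈ {58/3}
|BD| ∈ [20, 78]
|AC| ∈ [89/3, 205/3]
|BC| ∈ [2/3, 292/3]

|CA| ∈ [89/3, 205/3]  (≈ [29.6667, 68.3333])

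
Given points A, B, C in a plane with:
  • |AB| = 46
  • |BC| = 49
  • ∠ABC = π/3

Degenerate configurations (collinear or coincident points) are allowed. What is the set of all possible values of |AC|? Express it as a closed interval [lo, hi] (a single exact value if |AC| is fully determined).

|AB| ∈ {46}
|BC| ∈ {49}
|AC| ∈ {√(2263)}

|AC| = √(2263)  (≈ 47.5710)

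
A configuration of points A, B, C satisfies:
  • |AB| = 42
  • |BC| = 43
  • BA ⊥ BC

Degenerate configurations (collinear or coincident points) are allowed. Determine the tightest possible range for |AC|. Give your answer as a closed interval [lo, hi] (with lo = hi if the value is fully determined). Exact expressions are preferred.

|AC| = √(3613)  (≈ 60.1082)

|AB| ∈ {42}
|BC| ∈ {43}
|AC| ∈ {√(3613)}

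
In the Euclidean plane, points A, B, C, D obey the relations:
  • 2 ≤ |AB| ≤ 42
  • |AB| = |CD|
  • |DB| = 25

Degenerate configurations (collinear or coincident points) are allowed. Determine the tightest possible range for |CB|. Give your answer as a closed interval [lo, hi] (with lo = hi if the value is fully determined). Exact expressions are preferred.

|CB| ∈ [0, 67]  (≈ [0.0000, 67.0000])

|AB| ∈ [2, 42]
|BD| ∈ {25}
|CD| ∈ [2, 42]
|AD| ∈ [0, 67]
|BC| ∈ [0, 67]
|AC| ∈ [0, 109]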